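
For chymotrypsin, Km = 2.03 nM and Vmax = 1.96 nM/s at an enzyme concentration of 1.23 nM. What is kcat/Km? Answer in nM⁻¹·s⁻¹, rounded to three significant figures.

0.785 nM⁻¹·s⁻¹

kcat = Vmax/[E]total = 1.96/1.23 = 1.59 s⁻¹.
kcat/Km = 1.59/2.03 = 0.785 nM⁻¹·s⁻¹.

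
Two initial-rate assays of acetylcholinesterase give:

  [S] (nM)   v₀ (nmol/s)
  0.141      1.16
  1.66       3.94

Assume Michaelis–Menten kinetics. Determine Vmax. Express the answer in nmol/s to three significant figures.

From v = Vmax[S]/(Km+[S]), each point gives Vmax = v(Km+[S])/[S].
Equating: 1.16(Km+0.141)/0.141 = 3.94(Km+1.66)/1.66.
8.227·Km + 1.16 = 2.373·Km + 3.94, so (8.227 − 2.373)·Km = 3.94 − 1.16.
Km = 2.780/5.853 = 0.475 nM; then Vmax = 1.16(0.475+0.141)/0.141 = 5.07 nmol/s.

5.07 nmol/s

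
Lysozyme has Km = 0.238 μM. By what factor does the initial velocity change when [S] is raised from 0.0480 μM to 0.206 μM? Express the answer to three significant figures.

The fractional saturations are [S]/(Km+[S]) = 0.0480/0.2860 = 0.1678 and 0.206/0.4440 = 0.4640.
v₂/v₁ is just their ratio: 0.4640/0.1678 = 2.76.

2.76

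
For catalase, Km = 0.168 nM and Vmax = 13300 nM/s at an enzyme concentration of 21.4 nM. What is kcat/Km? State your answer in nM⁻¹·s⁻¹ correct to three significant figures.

kcat = Vmax/[E]total = 13300/21.4 = 621 s⁻¹.
kcat/Km = 621/0.168 = 3700 nM⁻¹·s⁻¹.

3700 nM⁻¹·s⁻¹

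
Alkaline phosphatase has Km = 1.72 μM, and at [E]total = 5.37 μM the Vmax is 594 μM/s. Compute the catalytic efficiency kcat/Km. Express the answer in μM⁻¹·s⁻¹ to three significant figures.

kcat = Vmax/[E]total = 594/5.37 = 111 s⁻¹.
kcat/Km = 111/1.72 = 64.3 μM⁻¹·s⁻¹.

64.3 μM⁻¹·s⁻¹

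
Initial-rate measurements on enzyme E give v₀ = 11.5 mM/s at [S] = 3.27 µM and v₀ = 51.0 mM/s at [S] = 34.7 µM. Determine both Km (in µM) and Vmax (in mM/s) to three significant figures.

From v = Vmax[S]/(Km+[S]), each point gives Vmax = v(Km+[S])/[S].
Equating: 11.5(Km+3.27)/3.27 = 51.0(Km+34.7)/34.7.
3.517·Km + 11.5 = 1.470·Km + 51.0, so (3.517 − 1.470)·Km = 51.0 − 11.5.
Km = 39.50/2.047 = 19.3 µM; then Vmax = 11.5(19.3+3.27)/3.27 = 79.4 mM/s.

Km = 19.3 µM; Vmax = 79.4 mM/s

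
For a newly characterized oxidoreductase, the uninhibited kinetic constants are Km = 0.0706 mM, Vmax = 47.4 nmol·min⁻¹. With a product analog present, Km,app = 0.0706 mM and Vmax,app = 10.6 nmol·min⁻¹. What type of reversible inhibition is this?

noncompetitive

Vmax decreases (47.4 → 10.6 nmol·min⁻¹) while Km is unchanged — pure noncompetitive inhibition.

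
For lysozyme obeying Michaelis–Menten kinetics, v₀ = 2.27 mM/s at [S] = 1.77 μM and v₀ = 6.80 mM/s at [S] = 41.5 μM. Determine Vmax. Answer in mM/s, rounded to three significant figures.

7.46 mM/s

From v = Vmax[S]/(Km+[S]), each point gives Vmax = v(Km+[S])/[S].
Equating: 2.27(Km+1.77)/1.77 = 6.80(Km+41.5)/41.5.
1.282·Km + 2.27 = 0.1639·Km + 6.80, so (1.282 − 0.1639)·Km = 6.80 − 2.27.
Km = 4.530/1.119 = 4.05 μM; then Vmax = 2.27(4.05+1.77)/1.77 = 7.46 mM/s.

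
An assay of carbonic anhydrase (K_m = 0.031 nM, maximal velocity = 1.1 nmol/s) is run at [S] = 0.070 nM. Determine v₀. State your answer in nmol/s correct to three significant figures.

0.762 nmol/s

[S]/(Km+[S]) = 0.070/0.1010 = 0.6931, the fractional saturation.
v = 0.6931 × Vmax = 0.6931 × 1.1 = 0.762 nmol/s.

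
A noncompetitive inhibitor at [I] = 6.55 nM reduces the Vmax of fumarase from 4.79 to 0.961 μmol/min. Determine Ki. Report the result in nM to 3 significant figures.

Noncompetitive: Vmax,app = Vmax/α with α = 1 + [I]/Ki.
α = Vmax/Vmax,app = 4.79/0.961 = 4.984.
Since α = 1 + [I]/Ki, [I]/Ki = 4.984 − 1 = 3.984 and Ki = 6.55/3.984 = 1.64 nM.

1.64 nM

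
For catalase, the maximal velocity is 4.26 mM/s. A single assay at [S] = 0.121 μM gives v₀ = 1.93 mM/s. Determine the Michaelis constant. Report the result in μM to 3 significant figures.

From v = Vmax[S]/(Km+[S]), Km = [S](Vmax − v)/v.
Km = 0.121 × (4.26 − 1.93) / 1.93 = 0.2819/1.93 = 0.146 μM.

0.146 μM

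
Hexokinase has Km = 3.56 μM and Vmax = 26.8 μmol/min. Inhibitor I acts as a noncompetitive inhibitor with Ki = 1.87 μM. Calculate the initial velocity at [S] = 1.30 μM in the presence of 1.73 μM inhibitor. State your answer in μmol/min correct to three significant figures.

3.72 μmol/min

α = 1 + [I]/Ki = 1 + 1.73/1.87 = 1.925.
For a noncompetitive inhibitor, Vmax is reduced to Vmax/α while Km is unchanged: Km,app = 3.56 μM, Vmax,app = 13.9 μmol/min.
v = Vmax,app·[S]/(Km,app + [S]) = 13.9 × 1.30/(3.56 + 1.30) = 3.72 μmol/min.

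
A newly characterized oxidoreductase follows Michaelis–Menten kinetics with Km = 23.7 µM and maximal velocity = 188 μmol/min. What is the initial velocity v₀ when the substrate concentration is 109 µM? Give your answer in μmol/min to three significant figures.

154 μmol/min

v = Vmax·[S]/(Km + [S]) = 188 × 109 / (23.7 + 109)
  = 20490 / 132.7 = 154 μmol/min.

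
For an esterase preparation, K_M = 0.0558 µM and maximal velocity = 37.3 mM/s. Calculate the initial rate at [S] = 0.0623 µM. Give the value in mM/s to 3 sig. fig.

[S]/(Km+[S]) = 0.0623/0.1181 = 0.5275, the fractional saturation.
v = 0.5275 × Vmax = 0.5275 × 37.3 = 19.7 mM/s.

19.7 mM/s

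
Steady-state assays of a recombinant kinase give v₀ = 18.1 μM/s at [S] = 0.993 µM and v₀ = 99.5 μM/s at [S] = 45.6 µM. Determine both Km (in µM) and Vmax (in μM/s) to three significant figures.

Km = 5.07 µM; Vmax = 111 μM/s

In reciprocal form, 1/v = (Km/Vmax)·(1/[S]) + 1/Vmax. The two points give (1/[S], 1/v) = (1.007, 0.05525) and (0.02193, 0.01005).
Slope = (0.05525 − 0.01005)/(1.007 − 0.02193) = 0.04588; intercept = 0.05525 − 0.04588×1.007 = 0.009044.
Vmax = 1/intercept = 111 μM/s; Km = slope × Vmax = 0.04588 × 111 = 5.07 µM.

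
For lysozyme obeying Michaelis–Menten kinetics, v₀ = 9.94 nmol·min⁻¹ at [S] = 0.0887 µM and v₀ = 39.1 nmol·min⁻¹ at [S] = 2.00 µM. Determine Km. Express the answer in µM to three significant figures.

From v = Vmax[S]/(Km+[S]), each point gives Vmax = v(Km+[S])/[S].
Equating: 9.94(Km+0.0887)/0.0887 = 39.1(Km+2.00)/2.00.
112.1·Km + 9.94 = 19.55·Km + 39.1, so (112.1 − 19.55)·Km = 39.1 − 9.94.
Km = 29.16/92.51 = 0.315 µM; then Vmax = 9.94(0.315+0.0887)/0.0887 = 45.3 nmol·min⁻¹.

0.315 µM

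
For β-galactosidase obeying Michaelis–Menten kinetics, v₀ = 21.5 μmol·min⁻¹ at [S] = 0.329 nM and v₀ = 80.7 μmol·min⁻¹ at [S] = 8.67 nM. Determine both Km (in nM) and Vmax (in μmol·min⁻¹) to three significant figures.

From v = Vmax[S]/(Km+[S]), each point gives Vmax = v(Km+[S])/[S].
Equating: 21.5(Km+0.329)/0.329 = 80.7(Km+8.67)/8.67.
65.35·Km + 21.5 = 9.308·Km + 80.7, so (65.35 − 9.308)·Km = 80.7 − 21.5.
Km = 59.20/56.04 = 1.06 nM; then Vmax = 21.5(1.06+0.329)/0.329 = 90.5 μmol·min⁻¹.

Km = 1.06 nM; Vmax = 90.5 μmol·min⁻¹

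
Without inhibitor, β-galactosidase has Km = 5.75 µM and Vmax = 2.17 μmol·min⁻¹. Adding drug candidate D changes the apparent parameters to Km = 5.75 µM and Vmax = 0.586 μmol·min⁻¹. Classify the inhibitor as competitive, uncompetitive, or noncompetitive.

noncompetitive

Vmax decreases (2.17 → 0.586 μmol·min⁻¹) while Km is unchanged — pure noncompetitive inhibition.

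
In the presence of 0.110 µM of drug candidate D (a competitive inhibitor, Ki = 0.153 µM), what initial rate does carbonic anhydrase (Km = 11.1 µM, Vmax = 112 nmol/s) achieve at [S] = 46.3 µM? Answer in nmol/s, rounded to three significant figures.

79.3 nmol/s

With α = 1 + [I]/Ki = 1 + 0.110/0.153 = 1.719, the competitive rate law is v = Vmax[S] / (αKm + [S]).
v = 112×46.3 / (1.719×11.1 + 46.3) = 5186/65.38 = 79.3 nmol/s.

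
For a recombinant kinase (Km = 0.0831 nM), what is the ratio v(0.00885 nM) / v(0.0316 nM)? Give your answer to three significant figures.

The fractional saturations are [S]/(Km+[S]) = 0.0316/0.1147 = 0.2755 and 0.00885/0.09195 = 0.09625.
v₂/v₁ is just their ratio: 0.09625/0.2755 = 0.349.

0.349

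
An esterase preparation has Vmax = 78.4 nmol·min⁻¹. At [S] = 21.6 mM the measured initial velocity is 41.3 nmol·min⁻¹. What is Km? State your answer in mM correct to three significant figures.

From v = Vmax[S]/(Km+[S]), Km = [S](Vmax − v)/v.
Km = 21.6 × (78.4 − 41.3) / 41.3 = 801.4/41.3 = 19.4 mM.

19.4 mM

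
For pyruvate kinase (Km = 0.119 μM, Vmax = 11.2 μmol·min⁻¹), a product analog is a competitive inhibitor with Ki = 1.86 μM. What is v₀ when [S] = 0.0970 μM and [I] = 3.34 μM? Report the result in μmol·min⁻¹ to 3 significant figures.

With α = 1 + [I]/Ki = 1 + 3.34/1.86 = 2.796, the competitive rate law is v = Vmax[S] / (αKm + [S]).
v = 11.2×0.0970 / (2.796×0.119 + 0.0970) = 1.086/0.4297 = 2.53 μmol·min⁻¹.

2.53 μmol·min⁻¹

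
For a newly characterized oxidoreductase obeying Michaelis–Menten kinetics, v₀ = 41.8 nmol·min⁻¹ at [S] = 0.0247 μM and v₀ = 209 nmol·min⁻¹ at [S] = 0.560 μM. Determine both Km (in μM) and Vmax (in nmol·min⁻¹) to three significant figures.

In reciprocal form, 1/v = (Km/Vmax)·(1/[S]) + 1/Vmax. The two points give (1/[S], 1/v) = (40.49, 0.02392) and (1.786, 0.004785).
Slope = (0.02392 − 0.004785)/(40.49 − 1.786) = 0.0004945; intercept = 0.02392 − 0.0004945×40.49 = 0.003902.
Vmax = 1/intercept = 256 nmol·min⁻¹; Km = slope × Vmax = 0.0004945 × 256 = 0.127 μM.

Km = 0.127 μM; Vmax = 256 nmol·min⁻¹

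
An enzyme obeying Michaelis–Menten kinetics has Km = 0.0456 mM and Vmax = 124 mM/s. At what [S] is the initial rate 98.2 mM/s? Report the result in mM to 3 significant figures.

Rearranging v = Vmax[S]/(Km+[S]) gives [S] = Km·v/(Vmax − v).
[S] = 0.0456 × 98.2 / (124 − 98.2) = 4.478/25.80 = 0.174 mM.

0.174 mM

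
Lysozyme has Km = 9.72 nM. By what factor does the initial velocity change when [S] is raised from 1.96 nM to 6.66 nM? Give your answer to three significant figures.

Since Vmax cancels, v₂/v₁ = [S]₂(Km+[S]₁) / [S]₁(Km+[S]₂).
= 6.66×(9.72+1.96) / (1.96×(9.72+6.66)) = 77.79/32.10 = 2.42.

2.42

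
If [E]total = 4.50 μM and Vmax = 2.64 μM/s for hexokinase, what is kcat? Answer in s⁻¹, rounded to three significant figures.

kcat = Vmax/[E]total = 2.64 μM/s / 4.50 μM = 0.587 s⁻¹.

0.587 s⁻¹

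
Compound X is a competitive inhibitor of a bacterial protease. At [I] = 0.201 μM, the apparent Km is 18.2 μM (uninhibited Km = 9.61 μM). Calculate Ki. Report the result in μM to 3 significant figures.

0.225 μM

Competitive: Km,app = α·Km with α = 1 + [I]/Ki.
α = Km,app/Km = 18.2/9.61 = 1.894.
Since α = 1 + [I]/Ki, [I]/Ki = 1.894 − 1 = 0.8939 and Ki = 0.201/0.8939 = 0.225 μM.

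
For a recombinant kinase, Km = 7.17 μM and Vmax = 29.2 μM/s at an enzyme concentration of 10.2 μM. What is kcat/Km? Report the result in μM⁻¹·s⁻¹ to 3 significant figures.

0.399 μM⁻¹·s⁻¹

kcat = Vmax/[E]total = 29.2/10.2 = 2.86 s⁻¹.
kcat/Km = 2.86/7.17 = 0.399 μM⁻¹·s⁻¹.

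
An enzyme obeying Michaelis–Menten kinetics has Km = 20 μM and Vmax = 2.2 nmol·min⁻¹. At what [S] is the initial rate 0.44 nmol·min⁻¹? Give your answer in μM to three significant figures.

5.00 μM

The required fractional saturation is v/Vmax = 0.44/2.2 = 0.2000.
Then [S]/(Km+[S]) = 0.2000 ⇒ [S] = 20 × 0.2000/(1 − 0.2000) = 5.00 μM.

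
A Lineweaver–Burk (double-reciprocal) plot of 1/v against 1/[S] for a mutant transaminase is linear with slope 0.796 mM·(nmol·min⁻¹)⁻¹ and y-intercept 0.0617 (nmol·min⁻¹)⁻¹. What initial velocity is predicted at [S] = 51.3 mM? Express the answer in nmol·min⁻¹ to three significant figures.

The y-intercept is 1/Vmax, so Vmax = 1/0.0617 = 16.2 nmol·min⁻¹.
The slope is Km/Vmax, so Km = 0.796 × 16.2 = 12.9 mM.
Then v = 16.2 × 51.3/(12.9 + 51.3) = 13.0 nmol·min⁻¹.

13.0 nmol·min⁻¹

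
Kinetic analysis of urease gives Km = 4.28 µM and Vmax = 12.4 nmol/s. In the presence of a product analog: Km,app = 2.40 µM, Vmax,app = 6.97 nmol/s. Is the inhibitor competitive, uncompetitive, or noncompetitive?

uncompetitive

Both Km and Vmax decrease by the same factor (~1.78-fold) — characteristic of uncompetitive inhibition.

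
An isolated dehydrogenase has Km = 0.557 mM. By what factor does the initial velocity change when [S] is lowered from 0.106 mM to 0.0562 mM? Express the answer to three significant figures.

0.573

The fractional saturations are [S]/(Km+[S]) = 0.106/0.6630 = 0.1599 and 0.0562/0.6132 = 0.09165.
v₂/v₁ is just their ratio: 0.09165/0.1599 = 0.573.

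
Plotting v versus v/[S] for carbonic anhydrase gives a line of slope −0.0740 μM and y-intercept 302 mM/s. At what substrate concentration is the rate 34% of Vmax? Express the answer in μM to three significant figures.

The Eadie–Hofstee slope gives Km = 0.0740 μM (slope = −Km).
v/Vmax = [S]/(Km+[S]) = 0.34 ⇒ [S] = Km·0.34/(1−0.34) = 0.0740 × 0.5152 = 0.0381 μM.

0.0381 μM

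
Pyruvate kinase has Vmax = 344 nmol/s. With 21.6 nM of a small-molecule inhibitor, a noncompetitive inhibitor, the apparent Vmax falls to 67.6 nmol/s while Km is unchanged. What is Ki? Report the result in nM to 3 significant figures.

Noncompetitive: Vmax,app = Vmax/α with α = 1 + [I]/Ki.
α = Vmax/Vmax,app = 344/67.6 = 5.089.
Ki = [I]/(α − 1) = 21.6/4.089 = 5.28 nM.

5.28 nM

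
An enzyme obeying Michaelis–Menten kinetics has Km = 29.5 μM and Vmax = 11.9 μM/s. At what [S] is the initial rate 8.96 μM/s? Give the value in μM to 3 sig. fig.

The required fractional saturation is v/Vmax = 8.96/11.9 = 0.7529.
Then [S]/(Km+[S]) = 0.7529 ⇒ [S] = 29.5 × 0.7529/(1 − 0.7529) = 89.9 μM.

89.9 μM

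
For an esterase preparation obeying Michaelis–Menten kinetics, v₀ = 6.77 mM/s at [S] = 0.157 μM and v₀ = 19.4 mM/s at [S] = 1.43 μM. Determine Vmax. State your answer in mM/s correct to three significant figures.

25.2 mM/s

In reciprocal form, 1/v = (Km/Vmax)·(1/[S]) + 1/Vmax. The two points give (1/[S], 1/v) = (6.369, 0.1477) and (0.6993, 0.05155).
Slope = (0.1477 − 0.05155)/(6.369 − 0.6993) = 0.01696; intercept = 0.1477 − 0.01696×6.369 = 0.03969.
Vmax = 1/intercept = 25.2 mM/s; Km = slope × Vmax = 0.01696 × 25.2 = 0.427 μM.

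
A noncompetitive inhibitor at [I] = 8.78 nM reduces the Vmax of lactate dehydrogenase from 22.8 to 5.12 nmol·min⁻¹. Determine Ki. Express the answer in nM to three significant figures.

2.54 nM

Noncompetitive: Vmax,app = Vmax/α with α = 1 + [I]/Ki.
α = Vmax/Vmax,app = 22.8/5.12 = 4.453.
Since α = 1 + [I]/Ki, [I]/Ki = 4.453 − 1 = 3.453 and Ki = 8.78/3.453 = 2.54 nM.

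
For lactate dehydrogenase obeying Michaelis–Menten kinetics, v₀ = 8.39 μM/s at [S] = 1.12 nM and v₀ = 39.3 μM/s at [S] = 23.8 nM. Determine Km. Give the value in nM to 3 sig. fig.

5.29 nM

From v = Vmax[S]/(Km+[S]), each point gives Vmax = v(Km+[S])/[S].
Equating: 8.39(Km+1.12)/1.12 = 39.3(Km+23.8)/23.8.
7.491·Km + 8.39 = 1.651·Km + 39.3, so (7.491 − 1.651)·Km = 39.3 − 8.39.
Km = 30.91/5.840 = 5.29 nM; then Vmax = 8.39(5.29+1.12)/1.12 = 48.0 μM/s.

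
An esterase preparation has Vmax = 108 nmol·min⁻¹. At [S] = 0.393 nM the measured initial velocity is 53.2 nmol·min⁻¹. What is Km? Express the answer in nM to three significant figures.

v/Vmax = 53.2/108 = 0.4926 = [S]/(Km+[S]).
So Km + [S] = [S]/0.4926 = 0.7978 nM, giving Km = 0.7978 − 0.393 = 0.405 nM.

0.405 nM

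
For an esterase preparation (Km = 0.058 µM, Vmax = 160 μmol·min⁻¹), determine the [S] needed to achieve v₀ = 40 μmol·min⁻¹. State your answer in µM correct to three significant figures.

Rearranging v = Vmax[S]/(Km+[S]) gives [S] = Km·v/(Vmax − v).
[S] = 0.058 × 40 / (160 − 40) = 2.320/120.0 = 0.0193 µM.

0.0193 µM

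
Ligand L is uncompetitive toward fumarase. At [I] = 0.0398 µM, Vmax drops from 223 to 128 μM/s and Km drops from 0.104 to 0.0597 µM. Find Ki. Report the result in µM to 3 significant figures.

Uncompetitive: Vmax,app = Vmax/α (and Km,app = Km/α) with α = 1 + [I]/Ki.
α = Vmax/Vmax,app = 223/128 = 1.742.
Since α = 1 + [I]/Ki, [I]/Ki = 1.742 − 1 = 0.7422 and Ki = 0.0398/0.7422 = 0.0536 µM.

0.0536 µM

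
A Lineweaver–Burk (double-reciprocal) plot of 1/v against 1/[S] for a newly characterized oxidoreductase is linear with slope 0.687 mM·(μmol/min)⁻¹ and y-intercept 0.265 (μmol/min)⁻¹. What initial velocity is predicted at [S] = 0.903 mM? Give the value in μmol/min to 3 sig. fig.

The y-intercept is 1/Vmax, so Vmax = 1/0.265 = 3.77 μmol/min.
The slope is Km/Vmax, so Km = 0.687 × 3.77 = 2.59 mM.
Then v = 3.77 × 0.903/(2.59 + 0.903) = 0.975 μmol/min.

0.975 μmol/min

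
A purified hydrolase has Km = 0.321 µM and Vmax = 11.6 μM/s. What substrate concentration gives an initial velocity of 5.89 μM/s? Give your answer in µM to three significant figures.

0.331 µM

The required fractional saturation is v/Vmax = 5.89/11.6 = 0.5078.
Then [S]/(Km+[S]) = 0.5078 ⇒ [S] = 0.321 × 0.5078/(1 − 0.5078) = 0.331 µM.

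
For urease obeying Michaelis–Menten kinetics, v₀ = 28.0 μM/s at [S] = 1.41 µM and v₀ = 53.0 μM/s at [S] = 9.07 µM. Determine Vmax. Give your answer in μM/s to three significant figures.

63.4 μM/s

In reciprocal form, 1/v = (Km/Vmax)·(1/[S]) + 1/Vmax. The two points give (1/[S], 1/v) = (0.7092, 0.03571) and (0.1103, 0.01887).
Slope = (0.03571 − 0.01887)/(0.7092 − 0.1103) = 0.02813; intercept = 0.03571 − 0.02813×0.7092 = 0.01577.
Vmax = 1/intercept = 63.4 μM/s; Km = slope × Vmax = 0.02813 × 63.4 = 1.78 µM.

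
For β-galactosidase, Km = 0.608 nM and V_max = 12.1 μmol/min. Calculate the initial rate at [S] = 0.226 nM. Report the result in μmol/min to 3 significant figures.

[S]/(Km+[S]) = 0.226/0.8340 = 0.2710, the fractional saturation.
v = 0.2710 × Vmax = 0.2710 × 12.1 = 3.28 μmol/min.

3.28 μmol/min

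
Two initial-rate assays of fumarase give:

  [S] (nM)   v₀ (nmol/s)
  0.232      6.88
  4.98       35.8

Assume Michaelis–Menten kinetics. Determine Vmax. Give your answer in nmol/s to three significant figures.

45.1 nmol/s

From v = Vmax[S]/(Km+[S]), each point gives Vmax = v(Km+[S])/[S].
Equating: 6.88(Km+0.232)/0.232 = 35.8(Km+4.98)/4.98.
29.66·Km + 6.88 = 7.189·Km + 35.8, so (29.66 − 7.189)·Km = 35.8 − 6.88.
Km = 28.92/22.47 = 1.29 nM; then Vmax = 6.88(1.29+0.232)/0.232 = 45.1 nmol/s.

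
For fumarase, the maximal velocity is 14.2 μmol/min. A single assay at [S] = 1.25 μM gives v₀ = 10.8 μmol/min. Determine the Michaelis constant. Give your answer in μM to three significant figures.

v/Vmax = 10.8/14.2 = 0.7606 = [S]/(Km+[S]).
So Km + [S] = [S]/0.7606 = 1.644 μM, giving Km = 1.644 − 1.25 = 0.394 μM.

0.394 μM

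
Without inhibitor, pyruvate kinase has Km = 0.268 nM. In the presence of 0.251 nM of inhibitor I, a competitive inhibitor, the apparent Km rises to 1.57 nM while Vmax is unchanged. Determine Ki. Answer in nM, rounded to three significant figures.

Competitive: Km,app = α·Km with α = 1 + [I]/Ki.
α = Km,app/Km = 1.57/0.268 = 5.858.
Since α = 1 + [I]/Ki, [I]/Ki = 5.858 − 1 = 4.858 and Ki = 0.251/4.858 = 0.0517 nM.

0.0517 nM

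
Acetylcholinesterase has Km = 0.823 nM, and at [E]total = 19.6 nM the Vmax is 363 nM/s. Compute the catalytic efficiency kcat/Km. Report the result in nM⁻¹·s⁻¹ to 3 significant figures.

22.5 nM⁻¹·s⁻¹

kcat = Vmax/[E]total = 363/19.6 = 18.5 s⁻¹.
kcat/Km = 18.5/0.823 = 22.5 nM⁻¹·s⁻¹.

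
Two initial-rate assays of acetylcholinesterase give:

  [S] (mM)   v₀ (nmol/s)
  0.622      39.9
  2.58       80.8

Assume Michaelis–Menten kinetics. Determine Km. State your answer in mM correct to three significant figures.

In reciprocal form, 1/v = (Km/Vmax)·(1/[S]) + 1/Vmax. The two points give (1/[S], 1/v) = (1.608, 0.02506) and (0.3876, 0.01238).
Slope = (0.02506 − 0.01238)/(1.608 − 0.3876) = 0.01040; intercept = 0.02506 − 0.01040×1.608 = 0.008346.
Vmax = 1/intercept = 120 nmol/s; Km = slope × Vmax = 0.01040 × 120 = 1.25 mM.

1.25 mM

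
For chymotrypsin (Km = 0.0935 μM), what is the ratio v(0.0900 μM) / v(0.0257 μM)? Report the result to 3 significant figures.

Since Vmax cancels, v₂/v₁ = [S]₂(Km+[S]₁) / [S]₁(Km+[S]₂).
= 0.0900×(0.0935+0.0257) / (0.0257×(0.0935+0.0900)) = 0.01073/0.004716 = 2.27.

2.27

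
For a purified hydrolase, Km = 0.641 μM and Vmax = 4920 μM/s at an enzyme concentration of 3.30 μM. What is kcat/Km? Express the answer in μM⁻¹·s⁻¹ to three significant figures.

2330 μM⁻¹·s⁻¹

kcat = Vmax/[E]total = 4920/3.30 = 1490 s⁻¹.
kcat/Km = 1490/0.641 = 2330 μM⁻¹·s⁻¹.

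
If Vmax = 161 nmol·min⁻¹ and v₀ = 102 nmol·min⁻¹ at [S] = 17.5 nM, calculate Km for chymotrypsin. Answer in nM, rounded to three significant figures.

10.1 nM

From v = Vmax[S]/(Km+[S]), Km = [S](Vmax − v)/v.
Km = 17.5 × (161 − 102) / 102 = 1032/102 = 10.1 nM.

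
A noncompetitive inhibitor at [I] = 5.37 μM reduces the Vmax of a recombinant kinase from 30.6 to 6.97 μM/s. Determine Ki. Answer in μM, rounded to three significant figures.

1.58 μM

Noncompetitive: Vmax,app = Vmax/α with α = 1 + [I]/Ki.
α = Vmax/Vmax,app = 30.6/6.97 = 4.390.
Since α = 1 + [I]/Ki, [I]/Ki = 4.390 − 1 = 3.390 and Ki = 5.37/3.390 = 1.58 μM.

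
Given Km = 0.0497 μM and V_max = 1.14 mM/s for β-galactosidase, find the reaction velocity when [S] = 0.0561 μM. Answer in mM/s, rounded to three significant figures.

[S]/(Km+[S]) = 0.0561/0.1058 = 0.5302, the fractional saturation.
v = 0.5302 × Vmax = 0.5302 × 1.14 = 0.604 mM/s.

0.604 mM/s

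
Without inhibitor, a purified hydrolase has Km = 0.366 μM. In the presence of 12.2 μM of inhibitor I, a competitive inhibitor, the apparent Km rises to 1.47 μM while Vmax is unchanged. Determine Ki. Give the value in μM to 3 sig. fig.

Competitive: Km,app = α·Km with α = 1 + [I]/Ki.
α = Km,app/Km = 1.47/0.366 = 4.016.
Ki = [I]/(α − 1) = 12.2/3.016 = 4.04 μM.

4.04 μM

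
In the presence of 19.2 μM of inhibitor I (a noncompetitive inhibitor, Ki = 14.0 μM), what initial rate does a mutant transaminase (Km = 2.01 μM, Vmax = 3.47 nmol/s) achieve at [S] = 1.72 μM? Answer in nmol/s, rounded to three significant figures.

0.675 nmol/s

With α = 1 + [I]/Ki = 1 + 19.2/14.0 = 2.371, the noncompetitive rate law is v = (Vmax/α)·[S] / (Km + [S]).
v = (3.47/2.371)×1.72 / (2.01 + 1.72) = 2.517/3.730 = 0.675 nmol/s.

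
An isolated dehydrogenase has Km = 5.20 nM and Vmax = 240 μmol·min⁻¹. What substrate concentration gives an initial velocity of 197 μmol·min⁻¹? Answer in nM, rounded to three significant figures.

The required fractional saturation is v/Vmax = 197/240 = 0.8208.
Then [S]/(Km+[S]) = 0.8208 ⇒ [S] = 5.20 × 0.8208/(1 − 0.8208) = 23.8 nM.

23.8 nM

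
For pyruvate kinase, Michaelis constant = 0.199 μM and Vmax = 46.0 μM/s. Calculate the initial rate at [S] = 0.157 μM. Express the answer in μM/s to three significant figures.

20.3 μM/s

[S]/(Km+[S]) = 0.157/0.3560 = 0.4410, the fractional saturation.
v = 0.4410 × Vmax = 0.4410 × 46.0 = 20.3 μM/s.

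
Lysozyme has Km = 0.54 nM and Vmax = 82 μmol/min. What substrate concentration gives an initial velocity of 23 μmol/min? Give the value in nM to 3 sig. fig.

0.211 nM

Rearranging v = Vmax[S]/(Km+[S]) gives [S] = Km·v/(Vmax − v).
[S] = 0.54 × 23 / (82 − 23) = 12.42/59.00 = 0.211 nM.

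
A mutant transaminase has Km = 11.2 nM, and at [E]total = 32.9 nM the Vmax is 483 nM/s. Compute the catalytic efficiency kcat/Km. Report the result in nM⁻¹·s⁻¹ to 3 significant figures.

1.31 nM⁻¹·s⁻¹

kcat = Vmax/[E]total = 483/32.9 = 14.7 s⁻¹.
kcat/Km = 14.7/11.2 = 1.31 nM⁻¹·s⁻¹.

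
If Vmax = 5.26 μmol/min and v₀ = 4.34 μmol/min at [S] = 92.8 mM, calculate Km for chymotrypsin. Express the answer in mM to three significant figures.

19.7 mM

From v = Vmax[S]/(Km+[S]), Km = [S](Vmax − v)/v.
Km = 92.8 × (5.26 − 4.34) / 4.34 = 85.38/4.34 = 19.7 mM.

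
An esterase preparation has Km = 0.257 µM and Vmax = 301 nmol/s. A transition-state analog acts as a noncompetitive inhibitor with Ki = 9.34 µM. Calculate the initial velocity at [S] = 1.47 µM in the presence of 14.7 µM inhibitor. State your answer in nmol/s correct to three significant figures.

α = 1 + [I]/Ki = 1 + 14.7/9.34 = 2.574.
For a noncompetitive inhibitor, Vmax is reduced to Vmax/α while Km is unchanged: Km,app = 0.257 µM, Vmax,app = 117 nmol/s.
v = Vmax,app·[S]/(Km,app + [S]) = 117 × 1.47/(0.257 + 1.47) = 99.5 nmol/s.

99.5 nmol/s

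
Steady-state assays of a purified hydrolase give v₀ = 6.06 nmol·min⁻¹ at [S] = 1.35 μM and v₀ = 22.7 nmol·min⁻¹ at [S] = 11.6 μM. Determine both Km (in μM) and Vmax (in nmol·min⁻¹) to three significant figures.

Km = 6.57 μM; Vmax = 35.6 nmol·min⁻¹

From v = Vmax[S]/(Km+[S]), each point gives Vmax = v(Km+[S])/[S].
Equating: 6.06(Km+1.35)/1.35 = 22.7(Km+11.6)/11.6.
4.489·Km + 6.06 = 1.957·Km + 22.7, so (4.489 − 1.957)·Km = 22.7 − 6.06.
Km = 16.64/2.532 = 6.57 μM; then Vmax = 6.06(6.57+1.35)/1.35 = 35.6 nmol·min⁻¹.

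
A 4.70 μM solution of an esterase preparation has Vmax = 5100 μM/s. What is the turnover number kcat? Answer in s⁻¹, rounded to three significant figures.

1090 s⁻¹

kcat = Vmax/[E]total = 5100 μM/s / 4.70 μM = 1090 s⁻¹.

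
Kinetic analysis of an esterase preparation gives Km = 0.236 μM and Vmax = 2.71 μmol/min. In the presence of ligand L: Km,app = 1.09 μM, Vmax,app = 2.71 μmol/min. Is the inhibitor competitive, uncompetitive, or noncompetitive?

Km increases (0.236 → 1.09 μM) while Vmax is unchanged — the hallmark of competitive inhibition.

competitive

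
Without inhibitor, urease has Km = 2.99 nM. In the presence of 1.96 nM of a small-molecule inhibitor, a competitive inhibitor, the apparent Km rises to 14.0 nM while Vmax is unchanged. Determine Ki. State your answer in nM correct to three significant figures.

Competitive: Km,app = α·Km with α = 1 + [I]/Ki.
α = Km,app/Km = 14.0/2.99 = 4.682.
Since α = 1 + [I]/Ki, [I]/Ki = 4.682 − 1 = 3.682 and Ki = 1.96/3.682 = 0.532 nM.

0.532 nM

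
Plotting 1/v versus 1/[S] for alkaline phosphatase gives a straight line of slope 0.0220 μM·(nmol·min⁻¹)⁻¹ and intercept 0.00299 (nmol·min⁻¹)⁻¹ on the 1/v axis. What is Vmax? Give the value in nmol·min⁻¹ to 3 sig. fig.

The y-intercept of a Lineweaver–Burk plot equals 1/Vmax, so Vmax = 1/0.00299 = 334 nmol·min⁻¹.

334 nmol·min⁻¹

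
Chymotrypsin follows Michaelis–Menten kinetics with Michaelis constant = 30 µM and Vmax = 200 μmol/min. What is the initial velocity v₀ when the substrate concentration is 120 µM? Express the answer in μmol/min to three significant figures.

[S]/(Km+[S]) = 120/150.0 = 0.8000, the fractional saturation.
v = 0.8000 × Vmax = 0.8000 × 200 = 160 μmol/min.

160 μmol/min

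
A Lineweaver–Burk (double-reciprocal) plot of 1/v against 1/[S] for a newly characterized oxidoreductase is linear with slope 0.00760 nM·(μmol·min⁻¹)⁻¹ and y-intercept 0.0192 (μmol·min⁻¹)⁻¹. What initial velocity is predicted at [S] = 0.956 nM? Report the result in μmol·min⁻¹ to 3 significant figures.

The y-intercept is 1/Vmax, so Vmax = 1/0.0192 = 52.1 μmol·min⁻¹.
The slope is Km/Vmax, so Km = 0.00760 × 52.1 = 0.396 nM.
Then v = 52.1 × 0.956/(0.396 + 0.956) = 36.8 μmol·min⁻¹.

36.8 μmol·min⁻¹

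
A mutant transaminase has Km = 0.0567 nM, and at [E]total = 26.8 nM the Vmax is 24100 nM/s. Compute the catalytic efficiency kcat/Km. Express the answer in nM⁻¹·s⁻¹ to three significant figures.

15900 nM⁻¹·s⁻¹

kcat = Vmax/[E]total = 24100/26.8 = 899 s⁻¹.
kcat/Km = 899/0.0567 = 15900 nM⁻¹·s⁻¹.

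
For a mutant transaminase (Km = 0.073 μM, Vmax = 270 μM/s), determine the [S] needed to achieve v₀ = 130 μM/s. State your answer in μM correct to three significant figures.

0.0678 μM

Rearranging v = Vmax[S]/(Km+[S]) gives [S] = Km·v/(Vmax − v).
[S] = 0.073 × 130 / (270 − 130) = 9.490/140.0 = 0.0678 μM.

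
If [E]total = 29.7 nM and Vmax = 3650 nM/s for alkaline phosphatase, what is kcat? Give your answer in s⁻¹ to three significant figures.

123 s⁻¹

kcat = Vmax/[E]total = 3650 nM/s / 29.7 nM = 123 s⁻¹.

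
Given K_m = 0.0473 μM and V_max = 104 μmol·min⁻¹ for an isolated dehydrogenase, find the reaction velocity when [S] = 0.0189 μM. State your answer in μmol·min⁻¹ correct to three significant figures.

29.7 μmol·min⁻¹

[S]/(Km+[S]) = 0.0189/0.06620 = 0.2855, the fractional saturation.
v = 0.2855 × Vmax = 0.2855 × 104 = 29.7 μmol·min⁻¹.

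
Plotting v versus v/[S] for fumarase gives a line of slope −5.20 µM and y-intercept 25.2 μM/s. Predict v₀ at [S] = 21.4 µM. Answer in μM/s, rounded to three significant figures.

20.3 μM/s

In the Eadie–Hofstee form v = Vmax − Km·(v/[S]), the slope is −Km and the intercept is Vmax, so Km = 5.20 µM and Vmax = 25.2 μM/s.
v = 25.2 × 21.4/(5.20 + 21.4) = 20.3 μM/s.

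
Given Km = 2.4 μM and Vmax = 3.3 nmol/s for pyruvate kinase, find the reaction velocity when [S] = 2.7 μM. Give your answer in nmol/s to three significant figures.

1.75 nmol/s

[S]/(Km+[S]) = 2.7/5.100 = 0.5294, the fractional saturation.
v = 0.5294 × Vmax = 0.5294 × 3.3 = 1.75 nmol/s.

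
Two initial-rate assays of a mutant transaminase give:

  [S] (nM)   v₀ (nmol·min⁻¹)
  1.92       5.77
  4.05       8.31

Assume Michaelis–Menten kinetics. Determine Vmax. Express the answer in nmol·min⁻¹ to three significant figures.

13.8 nmol·min⁻¹

In reciprocal form, 1/v = (Km/Vmax)·(1/[S]) + 1/Vmax. The two points give (1/[S], 1/v) = (0.5208, 0.1733) and (0.2469, 0.1203).
Slope = (0.1733 − 0.1203)/(0.5208 − 0.2469) = 0.1934; intercept = 0.1733 − 0.1934×0.5208 = 0.07259.
Vmax = 1/intercept = 13.8 nmol·min⁻¹; Km = slope × Vmax = 0.1934 × 13.8 = 2.66 nM.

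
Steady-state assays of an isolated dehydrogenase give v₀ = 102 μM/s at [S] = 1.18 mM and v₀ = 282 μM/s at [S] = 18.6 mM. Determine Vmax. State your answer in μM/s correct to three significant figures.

320 μM/s

In reciprocal form, 1/v = (Km/Vmax)·(1/[S]) + 1/Vmax. The two points give (1/[S], 1/v) = (0.8475, 0.009804) and (0.05376, 0.003546).
Slope = (0.009804 − 0.003546)/(0.8475 − 0.05376) = 0.007884; intercept = 0.009804 − 0.007884×0.8475 = 0.003122.
Vmax = 1/intercept = 320 μM/s; Km = slope × Vmax = 0.007884 × 320 = 2.53 mM.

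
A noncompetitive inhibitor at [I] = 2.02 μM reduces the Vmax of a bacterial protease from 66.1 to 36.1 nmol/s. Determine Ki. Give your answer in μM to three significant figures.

2.43 μM

Noncompetitive: Vmax,app = Vmax/α with α = 1 + [I]/Ki.
α = Vmax/Vmax,app = 66.1/36.1 = 1.831.
Ki = [I]/(α − 1) = 2.02/0.8310 = 2.43 μM.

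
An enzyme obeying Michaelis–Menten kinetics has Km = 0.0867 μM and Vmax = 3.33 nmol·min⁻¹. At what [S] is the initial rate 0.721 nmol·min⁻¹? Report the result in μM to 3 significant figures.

The required fractional saturation is v/Vmax = 0.721/3.33 = 0.2165.
Then [S]/(Km+[S]) = 0.2165 ⇒ [S] = 0.0867 × 0.2165/(1 − 0.2165) = 0.0240 μM.

0.0240 μM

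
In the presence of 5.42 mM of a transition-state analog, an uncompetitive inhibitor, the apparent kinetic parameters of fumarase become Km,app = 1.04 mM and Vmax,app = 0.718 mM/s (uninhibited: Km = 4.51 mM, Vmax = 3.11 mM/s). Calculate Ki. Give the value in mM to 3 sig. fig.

Uncompetitive: Vmax,app = Vmax/α (and Km,app = Km/α) with α = 1 + [I]/Ki.
α = Vmax/Vmax,app = 3.11/0.718 = 4.331.
Since α = 1 + [I]/Ki, [I]/Ki = 4.331 − 1 = 3.331 and Ki = 5.42/3.331 = 1.63 mM.

1.63 mM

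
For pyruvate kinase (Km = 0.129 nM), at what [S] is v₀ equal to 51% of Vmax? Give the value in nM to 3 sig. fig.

0.134 nM

v/Vmax = [S]/(Km+[S]) = 0.51, so [S] = Km·0.51/(1 − 0.51) = 0.129 × 1.041.
[S] = 0.134 nM.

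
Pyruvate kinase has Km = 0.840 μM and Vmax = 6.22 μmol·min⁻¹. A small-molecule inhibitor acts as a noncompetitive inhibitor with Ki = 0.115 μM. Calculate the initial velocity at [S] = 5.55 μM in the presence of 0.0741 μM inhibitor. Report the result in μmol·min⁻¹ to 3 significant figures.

3.29 μmol·min⁻¹

With α = 1 + [I]/Ki = 1 + 0.0741/0.115 = 1.644, the noncompetitive rate law is v = (Vmax/α)·[S] / (Km + [S]).
v = (6.22/1.644)×5.55 / (0.840 + 5.55) = 20.99/6.390 = 3.29 μmol·min⁻¹.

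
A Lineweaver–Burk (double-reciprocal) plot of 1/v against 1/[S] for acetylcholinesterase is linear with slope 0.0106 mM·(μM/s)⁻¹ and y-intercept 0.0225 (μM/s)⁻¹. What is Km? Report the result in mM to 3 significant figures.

0.471 mM

y-intercept = 1/Vmax ⇒ Vmax = 44.4 μM/s; slope = Km/Vmax ⇒ Km = slope × Vmax.
Km = 0.0106 × 44.4 = 0.471 mM.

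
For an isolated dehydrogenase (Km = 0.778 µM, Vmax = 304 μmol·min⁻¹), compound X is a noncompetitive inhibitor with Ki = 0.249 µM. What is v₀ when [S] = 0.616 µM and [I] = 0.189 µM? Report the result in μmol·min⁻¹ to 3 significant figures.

α = 1 + [I]/Ki = 1 + 0.189/0.249 = 1.759.
For a noncompetitive inhibitor, Vmax is reduced to Vmax/α while Km is unchanged: Km,app = 0.778 µM, Vmax,app = 173 μmol·min⁻¹.
v = Vmax,app·[S]/(Km,app + [S]) = 173 × 0.616/(0.778 + 0.616) = 76.4 μmol·min⁻¹.

76.4 μmol·min⁻¹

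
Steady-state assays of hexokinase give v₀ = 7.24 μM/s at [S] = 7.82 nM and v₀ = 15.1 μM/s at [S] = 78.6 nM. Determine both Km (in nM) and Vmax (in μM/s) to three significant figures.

Km = 10.7 nM; Vmax = 17.2 μM/s

In reciprocal form, 1/v = (Km/Vmax)·(1/[S]) + 1/Vmax. The two points give (1/[S], 1/v) = (0.1279, 0.1381) and (0.01272, 0.06623).
Slope = (0.1381 − 0.06623)/(0.1279 − 0.01272) = 0.6243; intercept = 0.1381 − 0.6243×0.1279 = 0.05828.
Vmax = 1/intercept = 17.2 μM/s; Km = slope × Vmax = 0.6243 × 17.2 = 10.7 nM.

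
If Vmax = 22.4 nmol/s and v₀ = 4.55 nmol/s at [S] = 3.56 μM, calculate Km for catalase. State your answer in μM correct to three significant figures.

14.0 μM

v/Vmax = 4.55/22.4 = 0.2031 = [S]/(Km+[S]).
So Km + [S] = [S]/0.2031 = 17.53 μM, giving Km = 17.53 − 3.56 = 14.0 μM.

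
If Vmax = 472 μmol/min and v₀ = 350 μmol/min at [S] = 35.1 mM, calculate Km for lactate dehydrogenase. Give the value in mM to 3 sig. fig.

12.2 mM

v/Vmax = 350/472 = 0.7415 = [S]/(Km+[S]).
So Km + [S] = [S]/0.7415 = 47.33 mM, giving Km = 47.33 − 35.1 = 12.2 mM.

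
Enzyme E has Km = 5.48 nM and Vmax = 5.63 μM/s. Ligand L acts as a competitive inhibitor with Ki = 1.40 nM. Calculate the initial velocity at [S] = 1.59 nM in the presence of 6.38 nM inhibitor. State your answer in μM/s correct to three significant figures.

α = 1 + [I]/Ki = 1 + 6.38/1.40 = 5.557.
For a competitive inhibitor, Vmax is unchanged and the apparent Km becomes α·Km: Km,app = 30.5 nM, Vmax,app = 5.63 μM/s.
v = Vmax,app·[S]/(Km,app + [S]) = 5.63 × 1.59/(30.5 + 1.59) = 0.279 μM/s.

0.279 μM/s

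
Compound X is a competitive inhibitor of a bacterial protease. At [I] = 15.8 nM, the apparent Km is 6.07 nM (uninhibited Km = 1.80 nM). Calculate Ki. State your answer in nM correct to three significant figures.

Competitive: Km,app = α·Km with α = 1 + [I]/Ki.
α = Km,app/Km = 6.07/1.80 = 3.372.
Since α = 1 + [I]/Ki, [I]/Ki = 3.372 − 1 = 2.372 and Ki = 15.8/2.372 = 6.66 nM.

6.66 nM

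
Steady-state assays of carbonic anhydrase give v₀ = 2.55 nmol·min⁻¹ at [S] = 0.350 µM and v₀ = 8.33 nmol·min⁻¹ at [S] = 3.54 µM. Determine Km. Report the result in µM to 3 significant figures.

1.17 µM

In reciprocal form, 1/v = (Km/Vmax)·(1/[S]) + 1/Vmax. The two points give (1/[S], 1/v) = (2.857, 0.3922) and (0.2825, 0.1200).
Slope = (0.3922 − 0.1200)/(2.857 − 0.2825) = 0.1057; intercept = 0.3922 − 0.1057×2.857 = 0.09019.
Vmax = 1/intercept = 11.1 nmol·min⁻¹; Km = slope × Vmax = 0.1057 × 11.1 = 1.17 µM.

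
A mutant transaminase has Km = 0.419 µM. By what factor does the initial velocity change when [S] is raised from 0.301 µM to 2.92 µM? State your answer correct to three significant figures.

Since Vmax cancels, v₂/v₁ = [S]₂(Km+[S]₁) / [S]₁(Km+[S]₂).
= 2.92×(0.419+0.301) / (0.301×(0.419+2.92)) = 2.102/1.005 = 2.09.

2.09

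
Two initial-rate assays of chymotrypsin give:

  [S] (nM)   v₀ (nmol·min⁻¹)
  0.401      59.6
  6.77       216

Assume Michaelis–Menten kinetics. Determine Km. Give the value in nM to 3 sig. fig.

In reciprocal form, 1/v = (Km/Vmax)·(1/[S]) + 1/Vmax. The two points give (1/[S], 1/v) = (2.494, 0.01678) and (0.1477, 0.004630).
Slope = (0.01678 − 0.004630)/(2.494 − 0.1477) = 0.005178; intercept = 0.01678 − 0.005178×2.494 = 0.003865.
Vmax = 1/intercept = 259 nmol·min⁻¹; Km = slope × Vmax = 0.005178 × 259 = 1.34 nM.

1.34 nM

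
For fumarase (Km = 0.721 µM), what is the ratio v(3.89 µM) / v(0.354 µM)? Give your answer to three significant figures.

Since Vmax cancels, v₂/v₁ = [S]₂(Km+[S]₁) / [S]₁(Km+[S]₂).
= 3.89×(0.721+0.354) / (0.354×(0.721+3.89)) = 4.182/1.632 = 2.56.

2.56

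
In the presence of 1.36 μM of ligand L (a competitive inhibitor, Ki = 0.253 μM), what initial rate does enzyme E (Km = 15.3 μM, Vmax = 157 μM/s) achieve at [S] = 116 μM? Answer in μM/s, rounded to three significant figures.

85.3 μM/s

α = 1 + [I]/Ki = 1 + 1.36/0.253 = 6.375.
For a competitive inhibitor, Vmax is unchanged and the apparent Km becomes α·Km: Km,app = 97.5 μM, Vmax,app = 157 μM/s.
v = Vmax,app·[S]/(Km,app + [S]) = 157 × 116/(97.5 + 116) = 85.3 μM/s.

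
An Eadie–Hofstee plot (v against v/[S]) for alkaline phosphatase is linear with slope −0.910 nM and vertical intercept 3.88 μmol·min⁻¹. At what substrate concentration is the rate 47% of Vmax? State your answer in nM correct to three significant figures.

0.807 nM

The Eadie–Hofstee slope gives Km = 0.910 nM (slope = −Km).
v/Vmax = [S]/(Km+[S]) = 0.47 ⇒ [S] = Km·0.47/(1−0.47) = 0.910 × 0.8868 = 0.807 nM.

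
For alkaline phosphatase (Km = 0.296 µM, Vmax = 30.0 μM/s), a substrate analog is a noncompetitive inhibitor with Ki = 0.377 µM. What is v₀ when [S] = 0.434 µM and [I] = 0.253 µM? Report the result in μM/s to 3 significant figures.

α = 1 + [I]/Ki = 1 + 0.253/0.377 = 1.671.
For a noncompetitive inhibitor, Vmax is reduced to Vmax/α while Km is unchanged: Km,app = 0.296 µM, Vmax,app = 18.0 μM/s.
v = Vmax,app·[S]/(Km,app + [S]) = 18.0 × 0.434/(0.296 + 0.434) = 10.7 μM/s.

10.7 μM/s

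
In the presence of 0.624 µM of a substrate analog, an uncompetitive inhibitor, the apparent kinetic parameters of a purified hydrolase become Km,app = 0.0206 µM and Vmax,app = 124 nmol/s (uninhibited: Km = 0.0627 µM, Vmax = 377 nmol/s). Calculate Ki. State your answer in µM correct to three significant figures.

Uncompetitive: Vmax,app = Vmax/α (and Km,app = Km/α) with α = 1 + [I]/Ki.
α = Vmax/Vmax,app = 377/124 = 3.040.
Since α = 1 + [I]/Ki, [I]/Ki = 3.040 − 1 = 2.040 and Ki = 0.624/2.040 = 0.306 µM.

0.306 µM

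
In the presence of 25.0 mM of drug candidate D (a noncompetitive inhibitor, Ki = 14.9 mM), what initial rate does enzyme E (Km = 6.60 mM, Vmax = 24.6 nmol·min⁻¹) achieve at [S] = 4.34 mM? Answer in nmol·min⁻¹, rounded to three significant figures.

3.64 nmol·min⁻¹

α = 1 + [I]/Ki = 1 + 25.0/14.9 = 2.678.
For a noncompetitive inhibitor, Vmax is reduced to Vmax/α while Km is unchanged: Km,app = 6.60 mM, Vmax,app = 9.19 nmol·min⁻¹.
v = Vmax,app·[S]/(Km,app + [S]) = 9.19 × 4.34/(6.60 + 4.34) = 3.64 nmol·min⁻¹.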